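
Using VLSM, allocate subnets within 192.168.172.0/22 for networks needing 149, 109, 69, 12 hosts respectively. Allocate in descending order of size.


149 hosts -> /24 (254 usable): 192.168.172.0/24
109 hosts -> /25 (126 usable): 192.168.173.0/25
69 hosts -> /25 (126 usable): 192.168.173.128/25
12 hosts -> /28 (14 usable): 192.168.174.0/28
Allocation: 192.168.172.0/24 (149 hosts, 254 usable); 192.168.173.0/25 (109 hosts, 126 usable); 192.168.173.128/25 (69 hosts, 126 usable); 192.168.174.0/28 (12 hosts, 14 usable)


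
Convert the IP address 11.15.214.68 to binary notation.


11 = 00001011
15 = 00001111
214 = 11010110
68 = 01000100
Binary: 00001011.00001111.11010110.01000100


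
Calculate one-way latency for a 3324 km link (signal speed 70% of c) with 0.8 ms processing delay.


Speed = 0.7 * 3e5 km/s = 210000 km/s
Propagation delay = 3324 / 210000 = 0.0158 s = 15.8286 ms
Processing delay = 0.8 ms
Total one-way latency = 16.6286 ms


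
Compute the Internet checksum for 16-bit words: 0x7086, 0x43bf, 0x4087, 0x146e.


Sum all words (with carry folding):
+ 0x7086 = 0x7086
+ 0x43bf = 0xb445
+ 0x4087 = 0xf4cc
+ 0x146e = 0x093b
One's complement: ~0x093b
Checksum = 0xf6c4


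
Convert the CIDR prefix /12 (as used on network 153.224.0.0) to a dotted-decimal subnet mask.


/12 means 12 network bits, 20 host bits
Binary: 11111111111100000000000000000000
Mask: 255.240.0.0


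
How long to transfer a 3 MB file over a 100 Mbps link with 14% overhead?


Effective throughput = 100 * (1 - 14/100) = 86 Mbps
File size in Mb = 3 * 8 = 24 Mb
Time = 24 / 86
Time = 0.2791 seconds


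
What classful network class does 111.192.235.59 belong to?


First octet: 111
Binary: 01101111
0xxxxxxx -> Class A (1-126)
Class A, default mask 255.0.0.0 (/8)


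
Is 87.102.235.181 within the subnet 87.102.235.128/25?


Subnet network: 87.102.235.128
Test IP AND mask: 87.102.235.128
Yes, 87.102.235.181 is in 87.102.235.128/25


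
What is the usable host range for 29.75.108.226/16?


Network: 29.75.0.0
Broadcast: 29.75.255.255
First usable = network + 1
Last usable = broadcast - 1
Range: 29.75.0.1 to 29.75.255.254


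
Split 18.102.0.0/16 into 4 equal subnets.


New prefix = 16 + 2 = 18
Each subnet has 16384 addresses
  18.102.0.0/18
  18.102.64.0/18
  18.102.128.0/18
  18.102.192.0/18
Subnets: 18.102.0.0/18, 18.102.64.0/18, 18.102.128.0/18, 18.102.192.0/18


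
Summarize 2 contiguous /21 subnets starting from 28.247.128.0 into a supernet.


Original prefix: /21
Number of subnets: 2 = 2^1
New prefix = 21 - 1 = 20
Supernet: 28.247.128.0/20


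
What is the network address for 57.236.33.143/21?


IP:   00111001.11101100.00100001.10001111
Mask: 11111111.11111111.11111000.00000000
AND operation:
Net:  00111001.11101100.00100000.00000000
Network: 57.236.32.0/21


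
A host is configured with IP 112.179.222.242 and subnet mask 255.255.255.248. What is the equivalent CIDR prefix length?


Binary: 11111111.11111111.11111111.11111000
Count leading 1s
Prefix: /29


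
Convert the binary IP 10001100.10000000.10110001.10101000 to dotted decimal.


10001100 = 140
10000000 = 128
10110001 = 177
10101000 = 168
IP: 140.128.177.168


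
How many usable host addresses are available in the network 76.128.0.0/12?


Host bits = 32 - 12 = 20
Total addresses = 2^20 = 1048576
Usable = total - 2 (network and broadcast)
Usable hosts: 1048574


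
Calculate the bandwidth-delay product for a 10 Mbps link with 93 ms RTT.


BDP = bandwidth * RTT
= 10 Mbps * 93 ms
= 10 * 1e6 * 93 / 1000 bits
= 930000 bits
= 116250 bytes
= 113.5254 KB
BDP = 930000 bits (116250 bytes)


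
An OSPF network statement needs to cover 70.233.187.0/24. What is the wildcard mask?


Subnet mask: 255.255.255.0
Wildcard = 255.255.255.255 - subnet mask
255 - 255 = 0
255 - 255 = 0
255 - 255 = 0
255 - 0 = 255
Wildcard: 0.0.0.255


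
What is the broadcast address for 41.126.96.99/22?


Network: 41.126.96.0/22
Host bits = 10
Set all host bits to 1:
Broadcast: 41.126.99.255


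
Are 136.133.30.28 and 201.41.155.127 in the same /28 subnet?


Mask: 255.255.255.240
136.133.30.28 AND mask = 136.133.30.16
201.41.155.127 AND mask = 201.41.155.112
No, different subnets (136.133.30.16 vs 201.41.155.112)


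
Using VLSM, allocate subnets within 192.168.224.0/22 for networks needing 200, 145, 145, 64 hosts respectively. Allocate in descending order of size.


200 hosts -> /24 (254 usable): 192.168.224.0/24
145 hosts -> /24 (254 usable): 192.168.225.0/24
145 hosts -> /24 (254 usable): 192.168.226.0/24
64 hosts -> /25 (126 usable): 192.168.227.0/25
Allocation: 192.168.224.0/24 (200 hosts, 254 usable); 192.168.225.0/24 (145 hosts, 254 usable); 192.168.226.0/24 (145 hosts, 254 usable); 192.168.227.0/25 (64 hosts, 126 usable)


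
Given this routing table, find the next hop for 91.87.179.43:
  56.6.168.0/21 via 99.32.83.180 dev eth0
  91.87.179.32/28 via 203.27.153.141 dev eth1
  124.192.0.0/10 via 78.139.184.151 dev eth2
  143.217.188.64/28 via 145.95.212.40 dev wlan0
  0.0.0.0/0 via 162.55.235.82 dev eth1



Longest prefix match for 91.87.179.43:
  /21 56.6.168.0: no
  /28 91.87.179.32: MATCH
  /10 124.192.0.0: no
  /28 143.217.188.64: no
  /0 0.0.0.0: MATCH
Selected: next-hop 203.27.153.141 via eth1 (matched /28)


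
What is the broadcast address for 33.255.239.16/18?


Network: 33.255.192.0/18
Host bits = 14
Set all host bits to 1:
Broadcast: 33.255.255.255


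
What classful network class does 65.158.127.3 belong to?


First octet: 65
Binary: 01000001
0xxxxxxx -> Class A (1-126)
Class A, default mask 255.0.0.0 (/8)


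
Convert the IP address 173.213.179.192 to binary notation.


173 = 10101101
213 = 11010101
179 = 10110011
192 = 11000000
Binary: 10101101.11010101.10110011.11000000


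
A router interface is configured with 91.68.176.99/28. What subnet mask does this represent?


/28 means 28 network bits, 4 host bits
Binary: 11111111111111111111111111110000
Mask: 255.255.255.240


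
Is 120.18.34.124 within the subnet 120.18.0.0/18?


Subnet network: 120.18.0.0
Test IP AND mask: 120.18.0.0
Yes, 120.18.34.124 is in 120.18.0.0/18


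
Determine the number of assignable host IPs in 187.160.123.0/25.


Host bits = 32 - 25 = 7
Total addresses = 2^7 = 128
Usable = total - 2 (network and broadcast)
Usable hosts: 126


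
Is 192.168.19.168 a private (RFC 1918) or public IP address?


RFC 1918 private ranges:
  10.0.0.0/8 (10.0.0.0 - 10.255.255.255)
  172.16.0.0/12 (172.16.0.0 - 172.31.255.255)
  192.168.0.0/16 (192.168.0.0 - 192.168.255.255)
Private (in 192.168.0.0/16)


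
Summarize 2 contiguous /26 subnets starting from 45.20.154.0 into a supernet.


Original prefix: /26
Number of subnets: 2 = 2^1
New prefix = 26 - 1 = 25
Supernet: 45.20.154.0/25


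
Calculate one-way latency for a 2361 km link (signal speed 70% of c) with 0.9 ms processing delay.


Speed = 0.7 * 3e5 km/s = 210000 km/s
Propagation delay = 2361 / 210000 = 0.0112 s = 11.2429 ms
Processing delay = 0.9 ms
Total one-way latency = 12.1429 ms


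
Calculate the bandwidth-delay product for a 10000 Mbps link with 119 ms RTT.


BDP = bandwidth * RTT
= 10000 Mbps * 119 ms
= 10000 * 1e6 * 119 / 1000 bits
= 1190000000 bits
= 148750000 bytes
= 145263.6719 KB
BDP = 1190000000 bits (148750000 bytes)


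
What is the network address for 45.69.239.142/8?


IP:   00101101.01000101.11101111.10001110
Mask: 11111111.00000000.00000000.00000000
AND operation:
Net:  00101101.00000000.00000000.00000000
Network: 45.0.0.0/8


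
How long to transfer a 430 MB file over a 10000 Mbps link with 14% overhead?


Effective throughput = 10000 * (1 - 14/100) = 8600 Mbps
File size in Mb = 430 * 8 = 3440 Mb
Time = 3440 / 8600
Time = 0.4 seconds


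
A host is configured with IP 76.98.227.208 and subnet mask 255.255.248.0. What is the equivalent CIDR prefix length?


Binary: 11111111.11111111.11111000.00000000
Count leading 1s
Prefix: /21


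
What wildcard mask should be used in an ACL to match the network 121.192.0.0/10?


Subnet mask: 255.192.0.0
Wildcard = 255.255.255.255 - subnet mask
255 - 255 = 0
255 - 192 = 63
255 - 0 = 255
255 - 0 = 255
Wildcard: 0.63.255.255


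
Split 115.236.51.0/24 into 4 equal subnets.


New prefix = 24 + 2 = 26
Each subnet has 64 addresses
  115.236.51.0/26
  115.236.51.64/26
  115.236.51.128/26
  115.236.51.192/26
Subnets: 115.236.51.0/26, 115.236.51.64/26, 115.236.51.128/26, 115.236.51.192/26


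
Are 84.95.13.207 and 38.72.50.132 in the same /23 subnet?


Mask: 255.255.254.0
84.95.13.207 AND mask = 84.95.12.0
38.72.50.132 AND mask = 38.72.50.0
No, different subnets (84.95.12.0 vs 38.72.50.0)


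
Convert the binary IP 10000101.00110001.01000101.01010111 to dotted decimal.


10000101 = 133
00110001 = 49
01000101 = 69
01010111 = 87
IP: 133.49.69.87


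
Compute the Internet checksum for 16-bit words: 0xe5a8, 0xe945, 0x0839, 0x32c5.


Sum all words (with carry folding):
+ 0xe5a8 = 0xe5a8
+ 0xe945 = 0xceee
+ 0x0839 = 0xd727
+ 0x32c5 = 0x09ed
One's complement: ~0x09ed
Checksum = 0xf612


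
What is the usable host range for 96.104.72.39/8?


Network: 96.0.0.0
Broadcast: 96.255.255.255
First usable = network + 1
Last usable = broadcast - 1
Range: 96.0.0.1 to 96.255.255.254


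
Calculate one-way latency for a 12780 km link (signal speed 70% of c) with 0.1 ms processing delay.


Speed = 0.7 * 3e5 km/s = 210000 km/s
Propagation delay = 12780 / 210000 = 0.0609 s = 60.8571 ms
Processing delay = 0.1 ms
Total one-way latency = 60.9571 ms


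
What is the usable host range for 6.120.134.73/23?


Network: 6.120.134.0
Broadcast: 6.120.135.255
First usable = network + 1
Last usable = broadcast - 1
Range: 6.120.134.1 to 6.120.135.254


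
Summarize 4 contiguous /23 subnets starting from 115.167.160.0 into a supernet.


Original prefix: /23
Number of subnets: 4 = 2^2
New prefix = 23 - 2 = 21
Supernet: 115.167.160.0/21


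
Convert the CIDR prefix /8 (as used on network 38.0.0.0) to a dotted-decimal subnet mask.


/8 means 8 network bits, 24 host bits
Binary: 11111111000000000000000000000000
Mask: 255.0.0.0


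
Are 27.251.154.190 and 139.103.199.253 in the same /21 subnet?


Mask: 255.255.248.0
27.251.154.190 AND mask = 27.251.152.0
139.103.199.253 AND mask = 139.103.192.0
No, different subnets (27.251.152.0 vs 139.103.192.0)


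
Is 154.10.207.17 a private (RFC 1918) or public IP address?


RFC 1918 private ranges:
  10.0.0.0/8 (10.0.0.0 - 10.255.255.255)
  172.16.0.0/12 (172.16.0.0 - 172.31.255.255)
  192.168.0.0/16 (192.168.0.0 - 192.168.255.255)
Public (not in any RFC 1918 range)


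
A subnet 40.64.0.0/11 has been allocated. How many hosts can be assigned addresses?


Host bits = 32 - 11 = 21
Total addresses = 2^21 = 2097152
Usable = total - 2 (network and broadcast)
Usable hosts: 2097150


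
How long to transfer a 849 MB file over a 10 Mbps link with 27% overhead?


Effective throughput = 10 * (1 - 27/100) = 7.3 Mbps
File size in Mb = 849 * 8 = 6792 Mb
Time = 6792 / 7.3
Time = 930.411 seconds


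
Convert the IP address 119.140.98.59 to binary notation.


119 = 01110111
140 = 10001100
98 = 01100010
59 = 00111011
Binary: 01110111.10001100.01100010.00111011


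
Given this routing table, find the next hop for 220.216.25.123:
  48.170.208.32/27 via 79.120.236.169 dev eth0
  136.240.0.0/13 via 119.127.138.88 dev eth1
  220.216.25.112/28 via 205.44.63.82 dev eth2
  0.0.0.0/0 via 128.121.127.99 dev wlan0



Longest prefix match for 220.216.25.123:
  /27 48.170.208.32: no
  /13 136.240.0.0: no
  /28 220.216.25.112: MATCH
  /0 0.0.0.0: MATCH
Selected: next-hop 205.44.63.82 via eth2 (matched /28)


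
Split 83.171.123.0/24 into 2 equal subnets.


New prefix = 24 + 1 = 25
Each subnet has 128 addresses
  83.171.123.0/25
  83.171.123.128/25
Subnets: 83.171.123.0/25, 83.171.123.128/25


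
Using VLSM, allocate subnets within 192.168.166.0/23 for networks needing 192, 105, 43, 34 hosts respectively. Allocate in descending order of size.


192 hosts -> /24 (254 usable): 192.168.166.0/24
105 hosts -> /25 (126 usable): 192.168.167.0/25
43 hosts -> /26 (62 usable): 192.168.167.128/26
34 hosts -> /26 (62 usable): 192.168.167.192/26
Allocation: 192.168.166.0/24 (192 hosts, 254 usable); 192.168.167.0/25 (105 hosts, 126 usable); 192.168.167.128/26 (43 hosts, 62 usable); 192.168.167.192/26 (34 hosts, 62 usable)


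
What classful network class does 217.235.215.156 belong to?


First octet: 217
Binary: 11011001
110xxxxx -> Class C (192-223)
Class C, default mask 255.255.255.0 (/24)


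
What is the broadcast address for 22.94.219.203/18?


Network: 22.94.192.0/18
Host bits = 14
Set all host bits to 1:
Broadcast: 22.94.255.255


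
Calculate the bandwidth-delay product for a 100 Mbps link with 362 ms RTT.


BDP = bandwidth * RTT
= 100 Mbps * 362 ms
= 100 * 1e6 * 362 / 1000 bits
= 36200000 bits
= 4525000 bytes
= 4418.9453 KB
BDP = 36200000 bits (4525000 bytes)


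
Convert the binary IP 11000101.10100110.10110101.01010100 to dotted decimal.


11000101 = 197
10100110 = 166
10110101 = 181
01010100 = 84
IP: 197.166.181.84


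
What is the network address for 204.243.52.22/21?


IP:   11001100.11110011.00110100.00010110
Mask: 11111111.11111111.11111000.00000000
AND operation:
Net:  11001100.11110011.00110000.00000000
Network: 204.243.48.0/21


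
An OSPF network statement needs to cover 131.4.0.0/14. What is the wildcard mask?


Subnet mask: 255.252.0.0
Wildcard = 255.255.255.255 - subnet mask
255 - 255 = 0
255 - 252 = 3
255 - 0 = 255
255 - 0 = 255
Wildcard: 0.3.255.255


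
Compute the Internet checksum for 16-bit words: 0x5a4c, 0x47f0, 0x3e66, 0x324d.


Sum all words (with carry folding):
+ 0x5a4c = 0x5a4c
+ 0x47f0 = 0xa23c
+ 0x3e66 = 0xe0a2
+ 0x324d = 0x12f0
One's complement: ~0x12f0
Checksum = 0xed0f


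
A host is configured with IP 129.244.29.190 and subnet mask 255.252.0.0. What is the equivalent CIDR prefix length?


Binary: 11111111.11111100.00000000.00000000
Count leading 1s
Prefix: /14


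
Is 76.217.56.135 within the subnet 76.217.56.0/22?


Subnet network: 76.217.56.0
Test IP AND mask: 76.217.56.0
Yes, 76.217.56.135 is in 76.217.56.0/22


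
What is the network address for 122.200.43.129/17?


IP:   01111010.11001000.00101011.10000001
Mask: 11111111.11111111.10000000.00000000
AND operation:
Net:  01111010.11001000.00000000.00000000
Network: 122.200.0.0/17


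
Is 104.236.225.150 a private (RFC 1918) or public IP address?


RFC 1918 private ranges:
  10.0.0.0/8 (10.0.0.0 - 10.255.255.255)
  172.16.0.0/12 (172.16.0.0 - 172.31.255.255)
  192.168.0.0/16 (192.168.0.0 - 192.168.255.255)
Public (not in any RFC 1918 range)


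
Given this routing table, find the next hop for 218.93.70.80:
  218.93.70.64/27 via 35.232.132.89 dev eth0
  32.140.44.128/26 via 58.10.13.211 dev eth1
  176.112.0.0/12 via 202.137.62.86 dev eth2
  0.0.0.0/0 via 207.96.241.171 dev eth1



Longest prefix match for 218.93.70.80:
  /27 218.93.70.64: MATCH
  /26 32.140.44.128: no
  /12 176.112.0.0: no
  /0 0.0.0.0: MATCH
Selected: next-hop 35.232.132.89 via eth0 (matched /27)


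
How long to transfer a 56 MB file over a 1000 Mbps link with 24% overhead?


Effective throughput = 1000 * (1 - 24/100) = 760 Mbps
File size in Mb = 56 * 8 = 448 Mb
Time = 448 / 760
Time = 0.5895 seconds


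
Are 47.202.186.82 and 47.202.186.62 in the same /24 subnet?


Mask: 255.255.255.0
47.202.186.82 AND mask = 47.202.186.0
47.202.186.62 AND mask = 47.202.186.0
Yes, same subnet (47.202.186.0)


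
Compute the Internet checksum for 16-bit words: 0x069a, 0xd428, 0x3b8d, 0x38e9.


Sum all words (with carry folding):
+ 0x069a = 0x069a
+ 0xd428 = 0xdac2
+ 0x3b8d = 0x1650
+ 0x38e9 = 0x4f39
One's complement: ~0x4f39
Checksum = 0xb0c6


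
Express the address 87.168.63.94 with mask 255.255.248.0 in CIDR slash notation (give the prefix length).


Binary: 11111111.11111111.11111000.00000000
Count leading 1s
Prefix: /21


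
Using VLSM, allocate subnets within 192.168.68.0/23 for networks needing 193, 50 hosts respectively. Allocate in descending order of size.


193 hosts -> /24 (254 usable): 192.168.68.0/24
50 hosts -> /26 (62 usable): 192.168.69.0/26
Allocation: 192.168.68.0/24 (193 hosts, 254 usable); 192.168.69.0/26 (50 hosts, 62 usable)


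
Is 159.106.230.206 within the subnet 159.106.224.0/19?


Subnet network: 159.106.224.0
Test IP AND mask: 159.106.224.0
Yes, 159.106.230.206 is in 159.106.224.0/19


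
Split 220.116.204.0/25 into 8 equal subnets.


New prefix = 25 + 3 = 28
Each subnet has 16 addresses
  220.116.204.0/28
  220.116.204.16/28
  220.116.204.32/28
  220.116.204.48/28
  220.116.204.64/28
  220.116.204.80/28
  220.116.204.96/28
  220.116.204.112/28
Subnets: 220.116.204.0/28, 220.116.204.16/28, 220.116.204.32/28, 220.116.204.48/28, 220.116.204.64/28, 220.116.204.80/28, 220.116.204.96/28, 220.116.204.112/28


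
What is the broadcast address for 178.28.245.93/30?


Network: 178.28.245.92/30
Host bits = 2
Set all host bits to 1:
Broadcast: 178.28.245.95


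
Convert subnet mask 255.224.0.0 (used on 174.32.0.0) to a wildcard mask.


Subnet mask: 255.224.0.0
Wildcard = 255.255.255.255 - subnet mask
255 - 255 = 0
255 - 224 = 31
255 - 0 = 255
255 - 0 = 255
Wildcard: 0.31.255.255


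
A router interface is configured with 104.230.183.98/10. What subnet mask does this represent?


/10 means 10 network bits, 22 host bits
Binary: 11111111110000000000000000000000
Mask: 255.192.0.0


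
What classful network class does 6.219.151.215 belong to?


First octet: 6
Binary: 00000110
0xxxxxxx -> Class A (1-126)
Class A, default mask 255.0.0.0 (/8)


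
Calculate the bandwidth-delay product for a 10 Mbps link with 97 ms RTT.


BDP = bandwidth * RTT
= 10 Mbps * 97 ms
= 10 * 1e6 * 97 / 1000 bits
= 970000 bits
= 121250 bytes
= 118.4082 KB
BDP = 970000 bits (121250 bytes)


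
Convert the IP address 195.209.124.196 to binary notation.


195 = 11000011
209 = 11010001
124 = 01111100
196 = 11000100
Binary: 11000011.11010001.01111100.11000100


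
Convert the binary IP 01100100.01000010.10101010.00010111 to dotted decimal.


01100100 = 100
01000010 = 66
10101010 = 170
00010111 = 23
IP: 100.66.170.23


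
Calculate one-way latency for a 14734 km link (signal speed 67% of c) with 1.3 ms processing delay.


Speed = 0.67 * 3e5 km/s = 201000 km/s
Propagation delay = 14734 / 201000 = 0.0733 s = 73.3035 ms
Processing delay = 1.3 ms
Total one-way latency = 74.6035 ms


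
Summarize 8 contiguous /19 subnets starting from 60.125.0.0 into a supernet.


Original prefix: /19
Number of subnets: 8 = 2^3
New prefix = 19 - 3 = 16
Supernet: 60.125.0.0/16


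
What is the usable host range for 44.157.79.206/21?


Network: 44.157.72.0
Broadcast: 44.157.79.255
First usable = network + 1
Last usable = broadcast - 1
Range: 44.157.72.1 to 44.157.79.254


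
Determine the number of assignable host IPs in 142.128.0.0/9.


Host bits = 32 - 9 = 23
Total addresses = 2^23 = 8388608
Usable = total - 2 (network and broadcast)
Usable hosts: 8388606


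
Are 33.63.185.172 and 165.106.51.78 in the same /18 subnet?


Mask: 255.255.192.0
33.63.185.172 AND mask = 33.63.128.0
165.106.51.78 AND mask = 165.106.0.0
No, different subnets (33.63.128.0 vs 165.106.0.0)


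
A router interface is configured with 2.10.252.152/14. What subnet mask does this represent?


/14 means 14 network bits, 18 host bits
Binary: 11111111111111000000000000000000
Mask: 255.252.0.0


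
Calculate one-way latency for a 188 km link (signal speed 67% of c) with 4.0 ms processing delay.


Speed = 0.67 * 3e5 km/s = 201000 km/s
Propagation delay = 188 / 201000 = 0.0009 s = 0.9353 ms
Processing delay = 4.0 ms
Total one-way latency = 4.9353 ms


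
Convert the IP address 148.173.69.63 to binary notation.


148 = 10010100
173 = 10101101
69 = 01000101
63 = 00111111
Binary: 10010100.10101101.01000101.00111111


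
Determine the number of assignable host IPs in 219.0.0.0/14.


Host bits = 32 - 14 = 18
Total addresses = 2^18 = 262144
Usable = total - 2 (network and broadcast)
Usable hosts: 262142


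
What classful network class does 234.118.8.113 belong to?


First octet: 234
Binary: 11101010
1110xxxx -> Class D (224-239)
Class D (multicast), default mask N/A


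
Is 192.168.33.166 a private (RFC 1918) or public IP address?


RFC 1918 private ranges:
  10.0.0.0/8 (10.0.0.0 - 10.255.255.255)
  172.16.0.0/12 (172.16.0.0 - 172.31.255.255)
  192.168.0.0/16 (192.168.0.0 - 192.168.255.255)
Private (in 192.168.0.0/16)


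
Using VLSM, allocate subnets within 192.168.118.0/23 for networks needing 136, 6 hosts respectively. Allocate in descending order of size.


136 hosts -> /24 (254 usable): 192.168.118.0/24
6 hosts -> /29 (6 usable): 192.168.119.0/29
Allocation: 192.168.118.0/24 (136 hosts, 254 usable); 192.168.119.0/29 (6 hosts, 6 usable)


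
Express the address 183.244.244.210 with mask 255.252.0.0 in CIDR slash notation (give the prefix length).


Binary: 11111111.11111100.00000000.00000000
Count leading 1s
Prefix: /14


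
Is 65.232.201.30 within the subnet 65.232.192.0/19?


Subnet network: 65.232.192.0
Test IP AND mask: 65.232.192.0
Yes, 65.232.201.30 is in 65.232.192.0/19


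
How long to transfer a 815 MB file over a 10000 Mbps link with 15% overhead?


Effective throughput = 10000 * (1 - 15/100) = 8500 Mbps
File size in Mb = 815 * 8 = 6520 Mb
Time = 6520 / 8500
Time = 0.7671 seconds


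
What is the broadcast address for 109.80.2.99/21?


Network: 109.80.0.0/21
Host bits = 11
Set all host bits to 1:
Broadcast: 109.80.7.255


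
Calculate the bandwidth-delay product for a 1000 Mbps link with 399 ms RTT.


BDP = bandwidth * RTT
= 1000 Mbps * 399 ms
= 1000 * 1e6 * 399 / 1000 bits
= 399000000 bits
= 49875000 bytes
= 48706.0547 KB
BDP = 399000000 bits (49875000 bytes)


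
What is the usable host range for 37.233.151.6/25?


Network: 37.233.151.0
Broadcast: 37.233.151.127
First usable = network + 1
Last usable = broadcast - 1
Range: 37.233.151.1 to 37.233.151.126


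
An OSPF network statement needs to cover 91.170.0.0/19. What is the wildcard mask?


Subnet mask: 255.255.224.0
Wildcard = 255.255.255.255 - subnet mask
255 - 255 = 0
255 - 255 = 0
255 - 224 = 31
255 - 0 = 255
Wildcard: 0.0.31.255


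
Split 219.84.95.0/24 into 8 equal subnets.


New prefix = 24 + 3 = 27
Each subnet has 32 addresses
  219.84.95.0/27
  219.84.95.32/27
  219.84.95.64/27
  219.84.95.96/27
  219.84.95.128/27
  219.84.95.160/27
  219.84.95.192/27
  219.84.95.224/27
Subnets: 219.84.95.0/27, 219.84.95.32/27, 219.84.95.64/27, 219.84.95.96/27, 219.84.95.128/27, 219.84.95.160/27, 219.84.95.192/27, 219.84.95.224/27


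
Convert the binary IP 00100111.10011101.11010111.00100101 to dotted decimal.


00100111 = 39
10011101 = 157
11010111 = 215
00100101 = 37
IP: 39.157.215.37


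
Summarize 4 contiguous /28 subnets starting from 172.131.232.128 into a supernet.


Original prefix: /28
Number of subnets: 4 = 2^2
New prefix = 28 - 2 = 26
Supernet: 172.131.232.128/26


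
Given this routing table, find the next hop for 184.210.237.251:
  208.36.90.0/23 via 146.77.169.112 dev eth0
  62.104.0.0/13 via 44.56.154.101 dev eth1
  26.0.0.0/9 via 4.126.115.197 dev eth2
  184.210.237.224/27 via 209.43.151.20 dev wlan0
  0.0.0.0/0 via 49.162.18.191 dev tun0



Longest prefix match for 184.210.237.251:
  /23 208.36.90.0: no
  /13 62.104.0.0: no
  /9 26.0.0.0: no
  /27 184.210.237.224: MATCH
  /0 0.0.0.0: MATCH
Selected: next-hop 209.43.151.20 via wlan0 (matched /27)


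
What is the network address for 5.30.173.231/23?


IP:   00000101.00011110.10101101.11100111
Mask: 11111111.11111111.11111110.00000000
AND operation:
Net:  00000101.00011110.10101100.00000000
Network: 5.30.172.0/23


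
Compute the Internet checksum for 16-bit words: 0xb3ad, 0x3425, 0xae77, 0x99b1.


Sum all words (with carry folding):
+ 0xb3ad = 0xb3ad
+ 0x3425 = 0xe7d2
+ 0xae77 = 0x964a
+ 0x99b1 = 0x2ffc
One's complement: ~0x2ffc
Checksum = 0xd003


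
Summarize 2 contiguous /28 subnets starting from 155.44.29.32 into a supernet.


Original prefix: /28
Number of subnets: 2 = 2^1
New prefix = 28 - 1 = 27
Supernet: 155.44.29.32/27


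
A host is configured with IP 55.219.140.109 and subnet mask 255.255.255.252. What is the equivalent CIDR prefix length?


Binary: 11111111.11111111.11111111.11111100
Count leading 1s
Prefix: /30


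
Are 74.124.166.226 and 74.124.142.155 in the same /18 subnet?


Mask: 255.255.192.0
74.124.166.226 AND mask = 74.124.128.0
74.124.142.155 AND mask = 74.124.128.0
Yes, same subnet (74.124.128.0)


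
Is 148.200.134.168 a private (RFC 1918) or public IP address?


RFC 1918 private ranges:
  10.0.0.0/8 (10.0.0.0 - 10.255.255.255)
  172.16.0.0/12 (172.16.0.0 - 172.31.255.255)
  192.168.0.0/16 (192.168.0.0 - 192.168.255.255)
Public (not in any RFC 1918 range)


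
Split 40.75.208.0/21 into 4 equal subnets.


New prefix = 21 + 2 = 23
Each subnet has 512 addresses
  40.75.208.0/23
  40.75.210.0/23
  40.75.212.0/23
  40.75.214.0/23
Subnets: 40.75.208.0/23, 40.75.210.0/23, 40.75.212.0/23, 40.75.214.0/23


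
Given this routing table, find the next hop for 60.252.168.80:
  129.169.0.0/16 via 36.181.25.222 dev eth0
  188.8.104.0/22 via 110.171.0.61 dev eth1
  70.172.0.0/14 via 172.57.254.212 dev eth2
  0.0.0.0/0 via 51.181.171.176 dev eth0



Longest prefix match for 60.252.168.80:
  /16 129.169.0.0: no
  /22 188.8.104.0: no
  /14 70.172.0.0: no
  /0 0.0.0.0: MATCH
Selected: next-hop 51.181.171.176 via eth0 (matched /0)


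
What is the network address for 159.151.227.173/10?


IP:   10011111.10010111.11100011.10101101
Mask: 11111111.11000000.00000000.00000000
AND operation:
Net:  10011111.10000000.00000000.00000000
Network: 159.128.0.0/10


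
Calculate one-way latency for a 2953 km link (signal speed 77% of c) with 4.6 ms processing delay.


Speed = 0.77 * 3e5 km/s = 231000 km/s
Propagation delay = 2953 / 231000 = 0.0128 s = 12.7835 ms
Processing delay = 4.6 ms
Total one-way latency = 17.3835 ms


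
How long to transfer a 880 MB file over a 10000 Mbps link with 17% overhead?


Effective throughput = 10000 * (1 - 17/100) = 8300 Mbps
File size in Mb = 880 * 8 = 7040 Mb
Time = 7040 / 8300
Time = 0.8482 seconds


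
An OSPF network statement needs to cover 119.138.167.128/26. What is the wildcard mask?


Subnet mask: 255.255.255.192
Wildcard = 255.255.255.255 - subnet mask
255 - 255 = 0
255 - 255 = 0
255 - 255 = 0
255 - 192 = 63
Wildcard: 0.0.0.63


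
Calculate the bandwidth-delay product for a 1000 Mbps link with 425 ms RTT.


BDP = bandwidth * RTT
= 1000 Mbps * 425 ms
= 1000 * 1e6 * 425 / 1000 bits
= 425000000 bits
= 53125000 bytes
= 51879.8828 KB
BDP = 425000000 bits (53125000 bytes)


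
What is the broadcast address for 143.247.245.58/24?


Network: 143.247.245.0/24
Host bits = 8
Set all host bits to 1:
Broadcast: 143.247.245.255


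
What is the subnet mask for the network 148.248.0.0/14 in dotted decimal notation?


/14 means 14 network bits, 18 host bits
Binary: 11111111111111000000000000000000
Mask: 255.252.0.0


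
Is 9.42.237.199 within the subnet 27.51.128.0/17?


Subnet network: 27.51.128.0
Test IP AND mask: 9.42.128.0
No, 9.42.237.199 is not in 27.51.128.0/17


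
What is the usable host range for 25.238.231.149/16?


Network: 25.238.0.0
Broadcast: 25.238.255.255
First usable = network + 1
Last usable = broadcast - 1
Range: 25.238.0.1 to 25.238.255.254


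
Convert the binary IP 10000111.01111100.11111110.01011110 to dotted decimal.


10000111 = 135
01111100 = 124
11111110 = 254
01011110 = 94
IP: 135.124.254.94


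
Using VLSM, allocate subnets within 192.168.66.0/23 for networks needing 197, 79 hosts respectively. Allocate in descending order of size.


197 hosts -> /24 (254 usable): 192.168.66.0/24
79 hosts -> /25 (126 usable): 192.168.67.0/25
Allocation: 192.168.66.0/24 (197 hosts, 254 usable); 192.168.67.0/25 (79 hosts, 126 usable)


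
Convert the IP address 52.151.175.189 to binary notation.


52 = 00110100
151 = 10010111
175 = 10101111
189 = 10111101
Binary: 00110100.10010111.10101111.10111101


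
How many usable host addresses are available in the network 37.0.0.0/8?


Host bits = 32 - 8 = 24
Total addresses = 2^24 = 16777216
Usable = total - 2 (network and broadcast)
Usable hosts: 16777214


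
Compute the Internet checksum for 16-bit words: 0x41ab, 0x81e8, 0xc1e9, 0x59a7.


Sum all words (with carry folding):
+ 0x41ab = 0x41ab
+ 0x81e8 = 0xc393
+ 0xc1e9 = 0x857d
+ 0x59a7 = 0xdf24
One's complement: ~0xdf24
Checksum = 0x20db


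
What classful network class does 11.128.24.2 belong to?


First octet: 11
Binary: 00001011
0xxxxxxx -> Class A (1-126)
Class A, default mask 255.0.0.0 (/8)


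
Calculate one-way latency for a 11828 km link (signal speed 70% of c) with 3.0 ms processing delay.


Speed = 0.7 * 3e5 km/s = 210000 km/s
Propagation delay = 11828 / 210000 = 0.0563 s = 56.3238 ms
Processing delay = 3.0 ms
Total one-way latency = 59.3238 ms


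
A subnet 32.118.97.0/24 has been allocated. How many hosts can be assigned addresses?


Host bits = 32 - 24 = 8
Total addresses = 2^8 = 256
Usable = total - 2 (network and broadcast)
Usable hosts: 254


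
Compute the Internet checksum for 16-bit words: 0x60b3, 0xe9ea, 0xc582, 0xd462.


Sum all words (with carry folding):
+ 0x60b3 = 0x60b3
+ 0xe9ea = 0x4a9e
+ 0xc582 = 0x1021
+ 0xd462 = 0xe483
One's complement: ~0xe483
Checksum = 0x1b7c


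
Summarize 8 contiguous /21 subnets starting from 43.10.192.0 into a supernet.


Original prefix: /21
Number of subnets: 8 = 2^3
New prefix = 21 - 3 = 18
Supernet: 43.10.192.0/18


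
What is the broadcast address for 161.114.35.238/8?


Network: 161.0.0.0/8
Host bits = 24
Set all host bits to 1:
Broadcast: 161.255.255.255


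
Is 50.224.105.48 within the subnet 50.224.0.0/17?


Subnet network: 50.224.0.0
Test IP AND mask: 50.224.0.0
Yes, 50.224.105.48 is in 50.224.0.0/17


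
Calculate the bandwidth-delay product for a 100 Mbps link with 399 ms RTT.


BDP = bandwidth * RTT
= 100 Mbps * 399 ms
= 100 * 1e6 * 399 / 1000 bits
= 39900000 bits
= 4987500 bytes
= 4870.6055 KB
BDP = 39900000 bits (4987500 bytes)


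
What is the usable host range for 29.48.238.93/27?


Network: 29.48.238.64
Broadcast: 29.48.238.95
First usable = network + 1
Last usable = broadcast - 1
Range: 29.48.238.65 to 29.48.238.94


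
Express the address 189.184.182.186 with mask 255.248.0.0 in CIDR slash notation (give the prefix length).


Binary: 11111111.11111000.00000000.00000000
Count leading 1s
Prefix: /13


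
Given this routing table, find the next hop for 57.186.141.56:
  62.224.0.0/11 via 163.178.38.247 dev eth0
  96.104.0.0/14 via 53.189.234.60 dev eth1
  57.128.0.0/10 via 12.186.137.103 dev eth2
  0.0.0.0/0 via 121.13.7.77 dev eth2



Longest prefix match for 57.186.141.56:
  /11 62.224.0.0: no
  /14 96.104.0.0: no
  /10 57.128.0.0: MATCH
  /0 0.0.0.0: MATCH
Selected: next-hop 12.186.137.103 via eth2 (matched /10)


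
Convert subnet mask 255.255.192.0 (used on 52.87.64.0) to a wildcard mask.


Subnet mask: 255.255.192.0
Wildcard = 255.255.255.255 - subnet mask
255 - 255 = 0
255 - 255 = 0
255 - 192 = 63
255 - 0 = 255
Wildcard: 0.0.63.255


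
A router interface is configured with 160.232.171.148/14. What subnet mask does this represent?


/14 means 14 network bits, 18 host bits
Binary: 11111111111111000000000000000000
Mask: 255.252.0.0


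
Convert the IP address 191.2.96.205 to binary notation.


191 = 10111111
2 = 00000010
96 = 01100000
205 = 11001101
Binary: 10111111.00000010.01100000.11001101


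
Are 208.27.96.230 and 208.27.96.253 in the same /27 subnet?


Mask: 255.255.255.224
208.27.96.230 AND mask = 208.27.96.224
208.27.96.253 AND mask = 208.27.96.224
Yes, same subnet (208.27.96.224)


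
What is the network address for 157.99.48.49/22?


IP:   10011101.01100011.00110000.00110001
Mask: 11111111.11111111.11111100.00000000
AND operation:
Net:  10011101.01100011.00110000.00000000
Network: 157.99.48.0/22


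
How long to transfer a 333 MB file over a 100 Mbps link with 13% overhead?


Effective throughput = 100 * (1 - 13/100) = 87 Mbps
File size in Mb = 333 * 8 = 2664 Mb
Time = 2664 / 87
Time = 30.6207 seconds


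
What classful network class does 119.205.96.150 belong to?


First octet: 119
Binary: 01110111
0xxxxxxx -> Class A (1-126)
Class A, default mask 255.0.0.0 (/8)


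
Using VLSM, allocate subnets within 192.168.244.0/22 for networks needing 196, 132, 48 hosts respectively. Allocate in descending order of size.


196 hosts -> /24 (254 usable): 192.168.244.0/24
132 hosts -> /24 (254 usable): 192.168.245.0/24
48 hosts -> /26 (62 usable): 192.168.246.0/26
Allocation: 192.168.244.0/24 (196 hosts, 254 usable); 192.168.245.0/24 (132 hosts, 254 usable); 192.168.246.0/26 (48 hosts, 62 usable)


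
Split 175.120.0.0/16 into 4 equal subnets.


New prefix = 16 + 2 = 18
Each subnet has 16384 addresses
  175.120.0.0/18
  175.120.64.0/18
  175.120.128.0/18
  175.120.192.0/18
Subnets: 175.120.0.0/18, 175.120.64.0/18, 175.120.128.0/18, 175.120.192.0/18


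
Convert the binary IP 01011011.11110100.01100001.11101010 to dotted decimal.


01011011 = 91
11110100 = 244
01100001 = 97
11101010 = 234
IP: 91.244.97.234


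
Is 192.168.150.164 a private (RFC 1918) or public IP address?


RFC 1918 private ranges:
  10.0.0.0/8 (10.0.0.0 - 10.255.255.255)
  172.16.0.0/12 (172.16.0.0 - 172.31.255.255)
  192.168.0.0/16 (192.168.0.0 - 192.168.255.255)
Private (in 192.168.0.0/16)


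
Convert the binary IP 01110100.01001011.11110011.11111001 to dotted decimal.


01110100 = 116
01001011 = 75
11110011 = 243
11111001 = 249
IP: 116.75.243.249


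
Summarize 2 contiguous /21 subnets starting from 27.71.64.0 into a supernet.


Original prefix: /21
Number of subnets: 2 = 2^1
New prefix = 21 - 1 = 20
Supernet: 27.71.64.0/20


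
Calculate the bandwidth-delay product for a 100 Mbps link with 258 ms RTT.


BDP = bandwidth * RTT
= 100 Mbps * 258 ms
= 100 * 1e6 * 258 / 1000 bits
= 25800000 bits
= 3225000 bytes
= 3149.4141 KB
BDP = 25800000 bits (3225000 bytes)


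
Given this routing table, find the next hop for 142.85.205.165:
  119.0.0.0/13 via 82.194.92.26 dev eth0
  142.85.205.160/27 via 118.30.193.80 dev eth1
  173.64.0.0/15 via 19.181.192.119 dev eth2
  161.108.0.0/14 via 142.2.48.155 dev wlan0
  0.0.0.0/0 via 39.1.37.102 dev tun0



Longest prefix match for 142.85.205.165:
  /13 119.0.0.0: no
  /27 142.85.205.160: MATCH
  /15 173.64.0.0: no
  /14 161.108.0.0: no
  /0 0.0.0.0: MATCH
Selected: next-hop 118.30.193.80 via eth1 (matched /27)


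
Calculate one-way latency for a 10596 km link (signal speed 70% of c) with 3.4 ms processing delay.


Speed = 0.7 * 3e5 km/s = 210000 km/s
Propagation delay = 10596 / 210000 = 0.0505 s = 50.4571 ms
Processing delay = 3.4 ms
Total one-way latency = 53.8571 ms


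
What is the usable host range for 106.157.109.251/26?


Network: 106.157.109.192
Broadcast: 106.157.109.255
First usable = network + 1
Last usable = broadcast - 1
Range: 106.157.109.193 to 106.157.109.254


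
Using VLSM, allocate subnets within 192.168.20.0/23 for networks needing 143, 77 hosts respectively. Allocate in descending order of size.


143 hosts -> /24 (254 usable): 192.168.20.0/24
77 hosts -> /25 (126 usable): 192.168.21.0/25
Allocation: 192.168.20.0/24 (143 hosts, 254 usable); 192.168.21.0/25 (77 hosts, 126 usable)


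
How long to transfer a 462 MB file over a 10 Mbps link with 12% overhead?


Effective throughput = 10 * (1 - 12/100) = 8.8 Mbps
File size in Mb = 462 * 8 = 3696 Mb
Time = 3696 / 8.8
Time = 420.0 seconds


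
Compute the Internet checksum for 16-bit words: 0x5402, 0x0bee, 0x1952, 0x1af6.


Sum all words (with carry folding):
+ 0x5402 = 0x5402
+ 0x0bee = 0x5ff0
+ 0x1952 = 0x7942
+ 0x1af6 = 0x9438
One's complement: ~0x9438
Checksum = 0x6bc7


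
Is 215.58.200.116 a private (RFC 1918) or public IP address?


RFC 1918 private ranges:
  10.0.0.0/8 (10.0.0.0 - 10.255.255.255)
  172.16.0.0/12 (172.16.0.0 - 172.31.255.255)
  192.168.0.0/16 (192.168.0.0 - 192.168.255.255)
Public (not in any RFC 1918 range)


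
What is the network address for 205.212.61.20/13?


IP:   11001101.11010100.00111101.00010100
Mask: 11111111.11111000.00000000.00000000
AND operation:
Net:  11001101.11010000.00000000.00000000
Network: 205.208.0.0/13


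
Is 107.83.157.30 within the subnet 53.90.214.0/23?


Subnet network: 53.90.214.0
Test IP AND mask: 107.83.156.0
No, 107.83.157.30 is not in 53.90.214.0/23


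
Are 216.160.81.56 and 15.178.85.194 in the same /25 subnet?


Mask: 255.255.255.128
216.160.81.56 AND mask = 216.160.81.0
15.178.85.194 AND mask = 15.178.85.128
No, different subnets (216.160.81.0 vs 15.178.85.128)


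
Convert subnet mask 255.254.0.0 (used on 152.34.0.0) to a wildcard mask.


Subnet mask: 255.254.0.0
Wildcard = 255.255.255.255 - subnet mask
255 - 255 = 0
255 - 254 = 1
255 - 0 = 255
255 - 0 = 255
Wildcard: 0.1.255.255


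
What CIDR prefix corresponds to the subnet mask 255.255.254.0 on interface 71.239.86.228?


Binary: 11111111.11111111.11111110.00000000
Count leading 1s
Prefix: /23


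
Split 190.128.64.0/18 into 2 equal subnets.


New prefix = 18 + 1 = 19
Each subnet has 8192 addresses
  190.128.64.0/19
  190.128.96.0/19
Subnets: 190.128.64.0/19, 190.128.96.0/19


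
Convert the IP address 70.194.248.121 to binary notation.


70 = 01000110
194 = 11000010
248 = 11111000
121 = 01111001
Binary: 01000110.11000010.11111000.01111001


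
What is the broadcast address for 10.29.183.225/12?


Network: 10.16.0.0/12
Host bits = 20
Set all host bits to 1:
Broadcast: 10.31.255.255


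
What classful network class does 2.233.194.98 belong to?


First octet: 2
Binary: 00000010
0xxxxxxx -> Class A (1-126)
Class A, default mask 255.0.0.0 (/8)


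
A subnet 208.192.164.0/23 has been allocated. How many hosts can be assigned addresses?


Host bits = 32 - 23 = 9
Total addresses = 2^9 = 512
Usable = total - 2 (network and broadcast)
Usable hosts: 510


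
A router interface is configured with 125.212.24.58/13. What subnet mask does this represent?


/13 means 13 network bits, 19 host bits
Binary: 11111111111110000000000000000000
Mask: 255.248.0.0


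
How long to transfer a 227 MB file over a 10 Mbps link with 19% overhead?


Effective throughput = 10 * (1 - 19/100) = 8.1 Mbps
File size in Mb = 227 * 8 = 1816 Mb
Time = 1816 / 8.1
Time = 224.1975 seconds


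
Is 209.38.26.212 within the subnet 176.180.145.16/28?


Subnet network: 176.180.145.16
Test IP AND mask: 209.38.26.208
No, 209.38.26.212 is not in 176.180.145.16/28


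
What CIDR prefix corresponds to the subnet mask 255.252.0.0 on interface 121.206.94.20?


Binary: 11111111.11111100.00000000.00000000
Count leading 1s
Prefix: /14


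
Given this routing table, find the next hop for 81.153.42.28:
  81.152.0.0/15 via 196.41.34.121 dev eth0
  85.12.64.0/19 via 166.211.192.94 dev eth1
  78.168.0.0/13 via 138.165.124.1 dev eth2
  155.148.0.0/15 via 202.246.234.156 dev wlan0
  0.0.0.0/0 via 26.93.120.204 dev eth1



Longest prefix match for 81.153.42.28:
  /15 81.152.0.0: MATCH
  /19 85.12.64.0: no
  /13 78.168.0.0: no
  /15 155.148.0.0: no
  /0 0.0.0.0: MATCH
Selected: next-hop 196.41.34.121 via eth0 (matched /15)


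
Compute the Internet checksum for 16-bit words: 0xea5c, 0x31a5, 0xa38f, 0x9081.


Sum all words (with carry folding):
+ 0xea5c = 0xea5c
+ 0x31a5 = 0x1c02
+ 0xa38f = 0xbf91
+ 0x9081 = 0x5013
One's complement: ~0x5013
Checksum = 0xafec
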